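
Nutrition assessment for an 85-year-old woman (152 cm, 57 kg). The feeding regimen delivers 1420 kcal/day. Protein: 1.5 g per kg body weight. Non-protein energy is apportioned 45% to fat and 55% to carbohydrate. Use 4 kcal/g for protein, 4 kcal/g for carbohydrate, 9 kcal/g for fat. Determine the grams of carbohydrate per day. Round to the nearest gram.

148 g/day

Protein = 1.5 × 57 = 85.5 g → 85.5 × 4 = 342 kcal.
Non-protein calories = 1420 − 342 = 1078 kcal.
Fat: 45% × 1078 = 485.1 kcal; carbohydrate: 592.9 kcal.
Carbohydrate: 592.9 kcal ÷ 4 kcal/g = 148.225 g.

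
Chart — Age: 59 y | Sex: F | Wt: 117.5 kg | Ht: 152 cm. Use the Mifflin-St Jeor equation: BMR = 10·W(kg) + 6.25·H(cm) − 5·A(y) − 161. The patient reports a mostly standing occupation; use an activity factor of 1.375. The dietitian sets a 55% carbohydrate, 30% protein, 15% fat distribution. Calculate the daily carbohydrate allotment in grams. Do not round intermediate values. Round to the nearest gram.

Mifflin-St Jeor (female): BMR = 10(117.5) + 6.25(152) − 5(59) − 161 = 1175 + 950 − 295 − 161 = 1669 kcal/day.
TEE = 1669 × 1.375 = 2294.875 kcal/day.
Carbohydrate energy = 55% × 2294.875 = 1262.1813 kcal.
Carbohydrate = 1262.1813 ÷ 4 kcal/g = 315.5453 g.

316 g/day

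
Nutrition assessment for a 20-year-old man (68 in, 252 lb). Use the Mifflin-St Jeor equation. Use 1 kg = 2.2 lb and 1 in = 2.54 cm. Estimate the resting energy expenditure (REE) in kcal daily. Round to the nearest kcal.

Convert to metric: weight = 252 ÷ 2.2 = 114.5455 kg; height = 68 × 2.54 = 172.72 cm.
Mifflin-St Jeor (male): BMR = 10(114.5455) + 6.25(172.72) − 5(20) + 5 = 1145.4545 + 1079.5 − 100 + 5 = 2129.9545 kcal/day.

2130 kcal daily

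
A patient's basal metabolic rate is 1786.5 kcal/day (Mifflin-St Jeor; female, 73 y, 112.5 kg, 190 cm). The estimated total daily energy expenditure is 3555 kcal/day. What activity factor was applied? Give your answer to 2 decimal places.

Activity factor = TEE ÷ BMR = 3555 ÷ 1786.5 = 1.99.

1.99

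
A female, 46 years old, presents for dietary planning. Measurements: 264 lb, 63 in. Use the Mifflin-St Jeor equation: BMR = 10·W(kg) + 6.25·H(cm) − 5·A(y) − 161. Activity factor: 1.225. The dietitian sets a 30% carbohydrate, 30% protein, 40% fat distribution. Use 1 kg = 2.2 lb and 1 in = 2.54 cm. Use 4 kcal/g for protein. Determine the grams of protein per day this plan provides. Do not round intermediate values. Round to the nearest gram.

Convert to metric: weight = 264 ÷ 2.2 = 120 kg; height = 63 × 2.54 = 160.02 cm.
Mifflin-St Jeor (female): BMR = 10(120) + 6.25(160.02) − 5(46) − 161 = 1200 + 1000.125 − 230 − 161 = 1809.125 kcal/day.
TEE = 1809.125 × 1.225 = 2216.1781 kcal/day.
Protein energy = 30% × 2216.1781 = 664.8534 kcal.
Protein = 664.8534 ÷ 4 kcal/g = 166.2134 g.

166 g/day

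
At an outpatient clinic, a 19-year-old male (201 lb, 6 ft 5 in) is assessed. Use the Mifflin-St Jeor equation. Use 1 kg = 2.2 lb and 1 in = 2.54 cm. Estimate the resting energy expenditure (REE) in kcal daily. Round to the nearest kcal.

Convert to metric: weight = 201 ÷ 2.2 = 91.3636 kg; height = (6×12 + 5) × 2.54 = 77 × 2.54 = 195.58 cm.
Mifflin-St Jeor (male): BMR = 10(91.3636) + 6.25(195.58) − 5(19) + 5 = 913.6364 + 1222.375 − 95 + 5 = 2046.0114 kcal/day.

2046 kcal daily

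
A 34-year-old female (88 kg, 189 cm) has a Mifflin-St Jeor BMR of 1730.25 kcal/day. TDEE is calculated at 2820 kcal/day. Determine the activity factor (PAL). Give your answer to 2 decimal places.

Activity factor = TEE ÷ BMR = 2820 ÷ 1730.25 = 1.63.

1.63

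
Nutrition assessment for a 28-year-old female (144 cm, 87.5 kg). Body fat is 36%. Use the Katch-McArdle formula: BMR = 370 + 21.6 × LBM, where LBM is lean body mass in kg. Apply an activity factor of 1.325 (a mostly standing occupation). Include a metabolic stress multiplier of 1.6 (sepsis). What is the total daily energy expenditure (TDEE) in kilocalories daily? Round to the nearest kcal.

LBM = 87.5 × (1 − 0.36) = 56 kg. Katch-McArdle: BMR = 370 + 21.6 × 56 = 1579.6 kcal/day.
TEE = BMR × activity factor = 1579.6 × 1.325 = 2092.97 kcal/day.
Apply stress factor: 2092.97 × 1.6 = 3348.752 kcal/day.

3349 kilocalories daily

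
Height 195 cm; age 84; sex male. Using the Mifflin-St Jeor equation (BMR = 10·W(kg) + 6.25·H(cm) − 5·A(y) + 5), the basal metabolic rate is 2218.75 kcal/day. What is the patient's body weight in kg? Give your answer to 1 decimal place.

141.5 kg

2218.75 = 10·W + 6.25(195) − 5(84) + 5
10·W = 2218.75 − 803.75 = 1415, so W = 141.5 kg.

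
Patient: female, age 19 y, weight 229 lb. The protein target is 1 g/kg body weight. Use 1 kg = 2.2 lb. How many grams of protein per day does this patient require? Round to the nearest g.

104 g/day

Weight in kg = 229 ÷ 2.2 = 104.0909 kg.
Protein = 1 g/kg × 104.0909 kg = 104.0909 g/day.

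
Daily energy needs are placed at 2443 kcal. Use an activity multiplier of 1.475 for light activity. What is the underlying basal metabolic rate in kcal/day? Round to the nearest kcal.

1656 kcal/day

BMR = TEE ÷ activity factor = 2443 ÷ 1.475 = 1656.2712 kcal/day.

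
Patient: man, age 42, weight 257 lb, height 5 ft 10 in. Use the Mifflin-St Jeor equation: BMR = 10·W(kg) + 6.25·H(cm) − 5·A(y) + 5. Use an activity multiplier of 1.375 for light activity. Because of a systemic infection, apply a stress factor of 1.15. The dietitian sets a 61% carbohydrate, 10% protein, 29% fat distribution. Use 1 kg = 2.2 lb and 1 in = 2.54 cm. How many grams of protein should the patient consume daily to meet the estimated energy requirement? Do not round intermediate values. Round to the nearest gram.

Convert to metric: weight = 257 ÷ 2.2 = 116.8182 kg; height = (5×12 + 10) × 2.54 = 70 × 2.54 = 177.8 cm.
Mifflin-St Jeor (male): BMR = 10(116.8182) + 6.25(177.8) − 5(42) + 5 = 1168.1818 + 1111.25 − 210 + 5 = 2074.4318 kcal/day.
TEE = 2074.4318 × 1.375 = 2852.3438 kcal/day.
With stress factor 1.15: 2852.3438 × 1.15 = 3280.1953 kcal/day.
Protein energy = 10% × 3280.1953 = 328.0195 kcal.
Protein = 328.0195 ÷ 4 kcal/g = 82.0049 g.

82 g/day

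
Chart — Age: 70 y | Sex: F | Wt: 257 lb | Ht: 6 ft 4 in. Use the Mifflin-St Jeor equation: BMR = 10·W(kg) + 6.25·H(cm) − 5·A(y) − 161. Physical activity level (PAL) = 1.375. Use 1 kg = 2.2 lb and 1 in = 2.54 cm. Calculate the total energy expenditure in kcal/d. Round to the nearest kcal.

Convert to metric: weight = 257 ÷ 2.2 = 116.8182 kg; height = (6×12 + 4) × 2.54 = 76 × 2.54 = 193.04 cm.
Mifflin-St Jeor (female): BMR = 10(116.8182) + 6.25(193.04) − 5(70) − 161 = 1168.1818 + 1206.5 − 350 − 161 = 1863.6818 kcal/day.
TEE = BMR × activity factor = 1863.6818 × 1.375 = 2562.5625 kcal/day.

2563 kcal/d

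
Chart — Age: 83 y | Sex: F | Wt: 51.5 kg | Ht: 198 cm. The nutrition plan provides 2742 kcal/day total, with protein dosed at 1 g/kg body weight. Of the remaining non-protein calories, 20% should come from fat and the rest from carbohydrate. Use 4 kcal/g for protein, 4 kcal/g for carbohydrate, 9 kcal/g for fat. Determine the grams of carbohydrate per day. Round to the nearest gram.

507 g/day

Protein = 1 × 51.5 = 51.5 g → 51.5 × 4 = 206 kcal.
Non-protein calories = 2742 − 206 = 2536 kcal.
Fat: 20% × 2536 = 507.2 kcal; carbohydrate: 2028.8 kcal.
Carbohydrate: 2028.8 kcal ÷ 4 kcal/g = 507.2 g.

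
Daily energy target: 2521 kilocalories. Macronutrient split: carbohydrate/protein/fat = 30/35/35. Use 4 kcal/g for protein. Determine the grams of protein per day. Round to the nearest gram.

221 g/day

Protein energy = 35% × 2521 = 882.35 kcal.
At 4 kcal/g: 882.35 ÷ 4 = 220.5875 g.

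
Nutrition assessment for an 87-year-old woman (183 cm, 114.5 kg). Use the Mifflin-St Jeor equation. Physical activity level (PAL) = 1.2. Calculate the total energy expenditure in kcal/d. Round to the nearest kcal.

Mifflin-St Jeor (female): BMR = 10(114.5) + 6.25(183) − 5(87) − 161 = 1145 + 1143.75 − 435 − 161 = 1692.75 kcal/day.
TEE = BMR × activity factor = 1692.75 × 1.2 = 2031.3 kcal/day.

2031 kcal/d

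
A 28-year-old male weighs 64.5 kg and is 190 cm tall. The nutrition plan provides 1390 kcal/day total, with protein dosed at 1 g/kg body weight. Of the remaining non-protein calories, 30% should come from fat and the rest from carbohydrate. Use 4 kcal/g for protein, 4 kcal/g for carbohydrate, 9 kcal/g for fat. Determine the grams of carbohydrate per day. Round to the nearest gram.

Protein = 1 × 64.5 = 64.5 g → 64.5 × 4 = 258 kcal.
Non-protein calories = 1390 − 258 = 1132 kcal.
Fat: 30% × 1132 = 339.6 kcal; carbohydrate: 792.4 kcal.
Carbohydrate: 792.4 kcal ÷ 4 kcal/g = 198.1 g.

198 g/day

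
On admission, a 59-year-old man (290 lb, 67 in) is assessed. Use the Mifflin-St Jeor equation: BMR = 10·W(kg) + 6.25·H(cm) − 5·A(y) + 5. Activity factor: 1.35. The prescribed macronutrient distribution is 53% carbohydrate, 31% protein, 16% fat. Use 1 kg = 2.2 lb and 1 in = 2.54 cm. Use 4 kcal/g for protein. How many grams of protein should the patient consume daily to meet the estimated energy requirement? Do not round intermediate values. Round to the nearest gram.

Convert to metric: weight = 290 ÷ 2.2 = 131.8182 kg; height = 67 × 2.54 = 170.18 cm.
Mifflin-St Jeor (male): BMR = 10(131.8182) + 6.25(170.18) − 5(59) + 5 = 1318.1818 + 1063.625 − 295 + 5 = 2091.8068 kcal/day.
TEE = 2091.8068 × 1.35 = 2823.9392 kcal/day.
Protein energy = 31% × 2823.9392 = 875.4212 kcal.
Protein = 875.4212 ÷ 4 kcal/g = 218.8553 g.

219 g/day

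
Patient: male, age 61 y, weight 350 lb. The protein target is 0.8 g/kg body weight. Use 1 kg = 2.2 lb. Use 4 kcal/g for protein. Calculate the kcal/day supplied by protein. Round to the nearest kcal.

509 kcal/day

Weight in kg = 350 ÷ 2.2 = 159.0909 kg.
Protein = 0.8 g/kg × 159.0909 kg = 127.2727 g/day.
Protein energy = 127.2727 g × 4 kcal/g = 509.0909 kcal/day.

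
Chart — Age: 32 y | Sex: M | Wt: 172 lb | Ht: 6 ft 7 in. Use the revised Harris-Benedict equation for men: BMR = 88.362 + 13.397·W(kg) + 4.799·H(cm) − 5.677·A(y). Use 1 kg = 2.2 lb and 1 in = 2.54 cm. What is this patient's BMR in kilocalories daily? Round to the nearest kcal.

Convert to metric: weight = 172 ÷ 2.2 = 78.1818 kg; height = (6×12 + 7) × 2.54 = 79 × 2.54 = 200.66 cm.
Harris-Benedict: BMR = 88.362 + 13.397(78.1818) + 4.799(200.66) − 5.677(32) = 1917.0672 kcal/day.

1917 kilocalories daily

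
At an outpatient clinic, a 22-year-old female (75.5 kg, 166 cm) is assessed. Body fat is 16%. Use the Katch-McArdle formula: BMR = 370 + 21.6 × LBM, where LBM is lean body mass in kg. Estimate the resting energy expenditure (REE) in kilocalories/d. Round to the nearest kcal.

LBM = 75.5 × (1 − 0.16) = 63.42 kg. Katch-McArdle: BMR = 370 + 21.6 × 63.42 = 1739.872 kcal/day.

1740 kilocalories/d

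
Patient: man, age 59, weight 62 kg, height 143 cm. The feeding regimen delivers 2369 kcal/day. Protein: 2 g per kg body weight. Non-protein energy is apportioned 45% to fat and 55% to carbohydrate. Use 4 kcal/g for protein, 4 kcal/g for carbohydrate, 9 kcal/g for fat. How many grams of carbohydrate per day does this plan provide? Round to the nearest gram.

Protein = 2 × 62 = 124 g → 124 × 4 = 496 kcal.
Non-protein calories = 2369 − 496 = 1873 kcal.
Fat: 45% × 1873 = 842.85 kcal; carbohydrate: 1030.15 kcal.
Carbohydrate: 1030.15 kcal ÷ 4 kcal/g = 257.5375 g.

258 g/day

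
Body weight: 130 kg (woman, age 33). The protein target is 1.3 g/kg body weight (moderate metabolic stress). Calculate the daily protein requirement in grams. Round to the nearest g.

169 g/day

Protein = 1.3 g/kg × 130 kg = 169 g/day.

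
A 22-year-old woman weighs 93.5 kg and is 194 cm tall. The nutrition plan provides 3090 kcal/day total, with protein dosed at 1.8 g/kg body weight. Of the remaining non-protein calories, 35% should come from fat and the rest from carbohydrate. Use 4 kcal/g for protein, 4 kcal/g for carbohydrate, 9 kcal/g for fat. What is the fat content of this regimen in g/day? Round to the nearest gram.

94 g/day

Protein = 1.8 × 93.5 = 168.3 g → 168.3 × 4 = 673.2 kcal.
Non-protein calories = 3090 − 673.2 = 2416.8 kcal.
Fat: 35% × 2416.8 = 845.88 kcal; carbohydrate: 1570.92 kcal.
Fat: 845.88 kcal ÷ 9 kcal/g = 93.9867 g.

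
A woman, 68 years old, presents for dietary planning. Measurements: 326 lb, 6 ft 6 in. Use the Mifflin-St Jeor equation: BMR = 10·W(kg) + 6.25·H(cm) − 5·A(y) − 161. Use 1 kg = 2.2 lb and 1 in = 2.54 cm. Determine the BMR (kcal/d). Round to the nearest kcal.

2219 kcal/d

Convert to metric: weight = 326 ÷ 2.2 = 148.1818 kg; height = (6×12 + 6) × 2.54 = 78 × 2.54 = 198.12 cm.
Mifflin-St Jeor (female): BMR = 10(148.1818) + 6.25(198.12) − 5(68) − 161 = 1481.8182 + 1238.25 − 340 − 161 = 2219.0682 kcal/day.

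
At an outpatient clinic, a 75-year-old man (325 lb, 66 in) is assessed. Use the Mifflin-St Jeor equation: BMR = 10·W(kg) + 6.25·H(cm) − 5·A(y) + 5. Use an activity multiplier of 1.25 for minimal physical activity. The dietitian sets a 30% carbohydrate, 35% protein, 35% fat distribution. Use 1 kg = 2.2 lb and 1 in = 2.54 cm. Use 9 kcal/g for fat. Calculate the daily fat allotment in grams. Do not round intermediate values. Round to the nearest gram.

Convert to metric: weight = 325 ÷ 2.2 = 147.7273 kg; height = 66 × 2.54 = 167.64 cm.
Mifflin-St Jeor (male): BMR = 10(147.7273) + 6.25(167.64) − 5(75) + 5 = 1477.2727 + 1047.75 − 375 + 5 = 2155.0227 kcal/day.
TEE = 2155.0227 × 1.25 = 2693.7784 kcal/day.
Fat energy = 35% × 2693.7784 = 942.8224 kcal.
Fat = 942.8224 ÷ 9 kcal/g = 104.758 g.

105 g/day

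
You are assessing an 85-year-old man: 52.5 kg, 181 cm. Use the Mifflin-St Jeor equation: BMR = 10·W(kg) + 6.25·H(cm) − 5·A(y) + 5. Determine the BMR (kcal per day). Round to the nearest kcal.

Mifflin-St Jeor (male): BMR = 10(52.5) + 6.25(181) − 5(85) + 5 = 525 + 1131.25 − 425 + 5 = 1236.25 kcal/day.

1236 kcal per day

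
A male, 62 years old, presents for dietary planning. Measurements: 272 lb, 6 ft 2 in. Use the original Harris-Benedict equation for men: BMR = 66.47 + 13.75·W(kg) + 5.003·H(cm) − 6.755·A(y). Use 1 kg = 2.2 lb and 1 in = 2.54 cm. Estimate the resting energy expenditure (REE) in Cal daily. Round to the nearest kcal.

2288 Cal daily

Convert to metric: weight = 272 ÷ 2.2 = 123.6364 kg; height = (6×12 + 2) × 2.54 = 74 × 2.54 = 187.96 cm.
Harris-Benedict: BMR = 66.47 + 13.75(123.6364) + 5.003(187.96) − 6.755(62) = 2288.0239 kcal/day.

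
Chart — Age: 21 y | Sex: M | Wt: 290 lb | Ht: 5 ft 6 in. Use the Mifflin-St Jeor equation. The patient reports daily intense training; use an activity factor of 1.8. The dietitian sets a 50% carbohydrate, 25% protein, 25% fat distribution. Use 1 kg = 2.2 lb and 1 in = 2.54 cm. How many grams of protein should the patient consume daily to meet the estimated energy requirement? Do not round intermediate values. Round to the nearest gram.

255 g/day

Convert to metric: weight = 290 ÷ 2.2 = 131.8182 kg; height = (5×12 + 6) × 2.54 = 66 × 2.54 = 167.64 cm.
Mifflin-St Jeor (male): BMR = 10(131.8182) + 6.25(167.64) − 5(21) + 5 = 1318.1818 + 1047.75 − 105 + 5 = 2265.9318 kcal/day.
TEE = 2265.9318 × 1.8 = 4078.6773 kcal/day.
Protein energy = 25% × 4078.6773 = 1019.6693 kcal.
Protein = 1019.6693 ÷ 4 kcal/g = 254.9173 g.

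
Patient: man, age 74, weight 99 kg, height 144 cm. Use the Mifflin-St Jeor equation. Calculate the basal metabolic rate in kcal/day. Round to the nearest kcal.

1525 kcal/day

Mifflin-St Jeor (male): BMR = 10(99) + 6.25(144) − 5(74) + 5 = 990 + 900 − 370 + 5 = 1525 kcal/day.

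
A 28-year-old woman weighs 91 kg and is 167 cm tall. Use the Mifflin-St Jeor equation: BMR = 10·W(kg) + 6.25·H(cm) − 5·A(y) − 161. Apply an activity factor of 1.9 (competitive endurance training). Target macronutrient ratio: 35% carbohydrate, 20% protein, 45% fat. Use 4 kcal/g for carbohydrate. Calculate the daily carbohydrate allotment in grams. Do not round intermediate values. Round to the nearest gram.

275 g/day

Mifflin-St Jeor (female): BMR = 10(91) + 6.25(167) − 5(28) − 161 = 910 + 1043.75 − 140 − 161 = 1652.75 kcal/day.
TEE = 1652.75 × 1.9 = 3140.225 kcal/day.
Carbohydrate energy = 35% × 3140.225 = 1099.0788 kcal.
Carbohydrate = 1099.0788 ÷ 4 kcal/g = 274.7697 g.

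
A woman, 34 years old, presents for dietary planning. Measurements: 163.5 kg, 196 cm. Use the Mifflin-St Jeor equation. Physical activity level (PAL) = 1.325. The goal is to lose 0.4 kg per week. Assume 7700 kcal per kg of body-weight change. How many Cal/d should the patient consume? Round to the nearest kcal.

2911 Cal/d

Mifflin-St Jeor (female): BMR = 10(163.5) + 6.25(196) − 5(34) − 161 = 1635 + 1225 − 170 − 161 = 2529 kcal/day.
TEE = 2529 × 1.325 = 3350.925 kcal/day.
Required daily deficit = 0.4 × 7700 ÷ 7 = 440 kcal/day.
Target intake = 3350.925 − 440 = 2910.925 kcal/day.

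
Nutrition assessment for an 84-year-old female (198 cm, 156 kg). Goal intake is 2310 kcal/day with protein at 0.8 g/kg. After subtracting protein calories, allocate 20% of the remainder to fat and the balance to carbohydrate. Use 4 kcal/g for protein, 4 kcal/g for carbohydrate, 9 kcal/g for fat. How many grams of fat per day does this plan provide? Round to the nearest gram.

40 g/day

Protein = 0.8 × 156 = 124.8 g → 124.8 × 4 = 499.2 kcal.
Non-protein calories = 2310 − 499.2 = 1810.8 kcal.
Fat: 20% × 1810.8 = 362.16 kcal; carbohydrate: 1448.64 kcal.
Fat: 362.16 kcal ÷ 9 kcal/g = 40.24 g.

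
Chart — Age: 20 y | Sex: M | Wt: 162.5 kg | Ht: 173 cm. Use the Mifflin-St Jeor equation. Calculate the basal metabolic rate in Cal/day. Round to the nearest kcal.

2611 Cal/day

Mifflin-St Jeor (male): BMR = 10(162.5) + 6.25(173) − 5(20) + 5 = 1625 + 1081.25 − 100 + 5 = 2611.25 kcal/day.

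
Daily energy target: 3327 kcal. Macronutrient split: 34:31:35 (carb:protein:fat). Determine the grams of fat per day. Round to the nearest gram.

129 g/day

Fat energy = 35% × 3327 = 1164.45 kcal.
At 9 kcal/g: 1164.45 ÷ 9 = 129.3833 g.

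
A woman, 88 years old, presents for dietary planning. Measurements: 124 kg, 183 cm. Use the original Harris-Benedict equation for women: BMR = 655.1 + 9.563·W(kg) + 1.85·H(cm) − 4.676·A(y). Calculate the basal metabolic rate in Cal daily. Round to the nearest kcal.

1768 Cal daily

Harris-Benedict: BMR = 655.1 + 9.563(124) + 1.85(183) − 4.676(88) = 1767.974 kcal/day.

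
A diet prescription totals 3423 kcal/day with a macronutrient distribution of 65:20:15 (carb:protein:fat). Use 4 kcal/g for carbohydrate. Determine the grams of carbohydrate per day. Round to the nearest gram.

556 g/day

Carbohydrate energy = 65% × 3423 = 2224.95 kcal.
At 4 kcal/g: 2224.95 ÷ 4 = 556.2375 g.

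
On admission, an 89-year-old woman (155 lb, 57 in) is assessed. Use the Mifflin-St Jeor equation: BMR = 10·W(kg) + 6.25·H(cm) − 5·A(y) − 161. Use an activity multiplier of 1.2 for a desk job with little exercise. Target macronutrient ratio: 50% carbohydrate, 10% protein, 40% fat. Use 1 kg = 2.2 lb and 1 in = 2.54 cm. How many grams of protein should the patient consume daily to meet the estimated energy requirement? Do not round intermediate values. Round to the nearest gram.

Convert to metric: weight = 155 ÷ 2.2 = 70.4545 kg; height = 57 × 2.54 = 144.78 cm.
Mifflin-St Jeor (female): BMR = 10(70.4545) + 6.25(144.78) − 5(89) − 161 = 704.5455 + 904.875 − 445 − 161 = 1003.4205 kcal/day.
TEE = 1003.4205 × 1.2 = 1204.1045 kcal/day.
Protein energy = 10% × 1204.1045 = 120.4105 kcal.
Protein = 120.4105 ÷ 4 kcal/g = 30.1026 g.

30 g/day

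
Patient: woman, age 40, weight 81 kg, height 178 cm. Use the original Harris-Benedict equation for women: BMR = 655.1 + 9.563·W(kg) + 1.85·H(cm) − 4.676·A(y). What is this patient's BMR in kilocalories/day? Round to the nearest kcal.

1572 kilocalories/day

Harris-Benedict: BMR = 655.1 + 9.563(81) + 1.85(178) − 4.676(40) = 1571.963 kcal/day.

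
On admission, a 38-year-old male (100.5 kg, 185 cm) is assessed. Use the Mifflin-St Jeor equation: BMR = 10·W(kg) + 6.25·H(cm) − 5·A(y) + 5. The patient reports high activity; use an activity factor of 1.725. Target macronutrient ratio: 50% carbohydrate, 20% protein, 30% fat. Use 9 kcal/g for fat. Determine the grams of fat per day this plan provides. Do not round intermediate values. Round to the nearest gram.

114 g/day

Mifflin-St Jeor (male): BMR = 10(100.5) + 6.25(185) − 5(38) + 5 = 1005 + 1156.25 − 190 + 5 = 1976.25 kcal/day.
TEE = 1976.25 × 1.725 = 3409.0313 kcal/day.
Fat energy = 30% × 3409.0313 = 1022.7094 kcal.
Fat = 1022.7094 ÷ 9 kcal/g = 113.6344 g.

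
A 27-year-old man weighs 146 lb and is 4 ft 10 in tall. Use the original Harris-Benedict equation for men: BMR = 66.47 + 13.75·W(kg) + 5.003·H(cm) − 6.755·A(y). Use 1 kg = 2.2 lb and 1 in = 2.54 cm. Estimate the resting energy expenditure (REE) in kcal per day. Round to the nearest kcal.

Convert to metric: weight = 146 ÷ 2.2 = 66.3636 kg; height = (4×12 + 10) × 2.54 = 58 × 2.54 = 147.32 cm.
Harris-Benedict: BMR = 66.47 + 13.75(66.3636) + 5.003(147.32) − 6.755(27) = 1533.627 kcal/day.

1534 kcal per day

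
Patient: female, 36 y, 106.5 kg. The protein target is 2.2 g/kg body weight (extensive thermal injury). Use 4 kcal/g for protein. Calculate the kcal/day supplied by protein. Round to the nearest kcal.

937 kcal/day

Protein = 2.2 g/kg × 106.5 kg = 234.3 g/day.
Protein energy = 234.3 g × 4 kcal/g = 937.2 kcal/day.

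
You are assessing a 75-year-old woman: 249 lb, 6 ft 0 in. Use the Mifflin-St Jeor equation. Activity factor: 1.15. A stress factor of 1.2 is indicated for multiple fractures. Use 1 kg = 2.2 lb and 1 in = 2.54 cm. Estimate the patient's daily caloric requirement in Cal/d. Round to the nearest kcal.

Convert to metric: weight = 249 ÷ 2.2 = 113.1818 kg; height = (6×12 + 0) × 2.54 = 72 × 2.54 = 182.88 cm.
Mifflin-St Jeor (female): BMR = 10(113.1818) + 6.25(182.88) − 5(75) − 161 = 1131.8182 + 1143 − 375 − 161 = 1738.8182 kcal/day.
TEE = BMR × activity factor = 1738.8182 × 1.15 = 1999.6409 kcal/day.
Apply stress factor: 1999.6409 × 1.2 = 2399.5691 kcal/day.

2400 Cal/d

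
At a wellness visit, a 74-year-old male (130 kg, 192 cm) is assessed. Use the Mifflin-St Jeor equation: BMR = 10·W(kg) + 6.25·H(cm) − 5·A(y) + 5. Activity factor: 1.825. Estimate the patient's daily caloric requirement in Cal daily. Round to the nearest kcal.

Mifflin-St Jeor (male): BMR = 10(130) + 6.25(192) − 5(74) + 5 = 1300 + 1200 − 370 + 5 = 2135 kcal/day.
TEE = BMR × activity factor = 2135 × 1.825 = 3896.375 kcal/day.

3896 Cal daily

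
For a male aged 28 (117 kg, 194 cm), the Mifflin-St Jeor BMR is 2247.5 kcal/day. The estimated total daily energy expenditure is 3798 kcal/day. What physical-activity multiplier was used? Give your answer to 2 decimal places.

1.69

Activity factor = TEE ÷ BMR = 3798 ÷ 2247.5 = 1.69.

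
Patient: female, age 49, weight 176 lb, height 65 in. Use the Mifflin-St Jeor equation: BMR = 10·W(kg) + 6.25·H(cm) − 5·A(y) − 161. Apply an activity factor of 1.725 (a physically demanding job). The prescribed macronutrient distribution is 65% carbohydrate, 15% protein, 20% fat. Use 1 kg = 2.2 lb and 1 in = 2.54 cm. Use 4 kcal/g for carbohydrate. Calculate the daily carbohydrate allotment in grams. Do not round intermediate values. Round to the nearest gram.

Convert to metric: weight = 176 ÷ 2.2 = 80 kg; height = 65 × 2.54 = 165.1 cm.
Mifflin-St Jeor (female): BMR = 10(80) + 6.25(165.1) − 5(49) − 161 = 800 + 1031.875 − 245 − 161 = 1425.875 kcal/day.
TEE = 1425.875 × 1.725 = 2459.6344 kcal/day.
Carbohydrate energy = 65% × 2459.6344 = 1598.7623 kcal.
Carbohydrate = 1598.7623 ÷ 4 kcal/g = 399.6906 g.

400 g/day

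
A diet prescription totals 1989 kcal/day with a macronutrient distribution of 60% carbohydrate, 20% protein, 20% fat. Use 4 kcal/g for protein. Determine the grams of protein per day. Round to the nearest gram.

Protein energy = 20% × 1989 = 397.8 kcal.
At 4 kcal/g: 397.8 ÷ 4 = 99.45 g.

99 g/day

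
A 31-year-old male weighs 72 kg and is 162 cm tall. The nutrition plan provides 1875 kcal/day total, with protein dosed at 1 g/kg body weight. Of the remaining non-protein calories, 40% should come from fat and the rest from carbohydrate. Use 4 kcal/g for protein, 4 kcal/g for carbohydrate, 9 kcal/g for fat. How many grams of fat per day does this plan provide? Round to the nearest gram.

Protein = 1 × 72 = 72 g → 72 × 4 = 288 kcal.
Non-protein calories = 1875 − 288 = 1587 kcal.
Fat: 40% × 1587 = 634.8 kcal; carbohydrate: 952.2 kcal.
Fat: 634.8 kcal ÷ 9 kcal/g = 70.5333 g.

71 g/day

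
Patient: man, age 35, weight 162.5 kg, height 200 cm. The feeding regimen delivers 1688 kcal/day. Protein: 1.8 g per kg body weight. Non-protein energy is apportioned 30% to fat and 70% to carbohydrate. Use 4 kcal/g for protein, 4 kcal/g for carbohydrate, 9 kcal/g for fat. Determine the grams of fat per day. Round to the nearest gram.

17 g/day

Protein = 1.8 × 162.5 = 292.5 g → 292.5 × 4 = 1170 kcal.
Non-protein calories = 1688 − 1170 = 518 kcal.
Fat: 30% × 518 = 155.4 kcal; carbohydrate: 362.6 kcal.
Fat: 155.4 kcal ÷ 9 kcal/g = 17.2667 g.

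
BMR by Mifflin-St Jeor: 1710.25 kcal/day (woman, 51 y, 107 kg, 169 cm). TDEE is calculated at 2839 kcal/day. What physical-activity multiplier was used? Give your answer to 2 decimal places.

Activity factor = TEE ÷ BMR = 2839 ÷ 1710.25 = 1.66.

1.66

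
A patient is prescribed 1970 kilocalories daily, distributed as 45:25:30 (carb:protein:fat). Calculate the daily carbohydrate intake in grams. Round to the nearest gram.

Carbohydrate energy = 45% × 1970 = 886.5 kcal.
At 4 kcal/g: 886.5 ÷ 4 = 221.625 g.

222 g/day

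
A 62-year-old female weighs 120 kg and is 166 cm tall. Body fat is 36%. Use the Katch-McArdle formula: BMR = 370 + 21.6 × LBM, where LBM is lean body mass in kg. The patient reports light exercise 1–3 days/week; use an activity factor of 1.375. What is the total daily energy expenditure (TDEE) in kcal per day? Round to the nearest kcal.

LBM = 120 × (1 − 0.36) = 76.8 kg. Katch-McArdle: BMR = 370 + 21.6 × 76.8 = 2028.88 kcal/day.
TEE = BMR × activity factor = 2028.88 × 1.375 = 2789.71 kcal/day.

2790 kcal per day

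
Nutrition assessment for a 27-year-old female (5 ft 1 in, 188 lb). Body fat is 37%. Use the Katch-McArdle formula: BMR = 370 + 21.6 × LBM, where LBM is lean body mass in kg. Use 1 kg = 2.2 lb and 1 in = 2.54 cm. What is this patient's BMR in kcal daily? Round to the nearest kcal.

1533 kcal daily

Convert to metric: weight = 188 ÷ 2.2 = 85.4545 kg; height = (5×12 + 1) × 2.54 = 61 × 2.54 = 154.94 cm.
LBM = 85.4545 × (1 − 0.37) = 53.8364 kg. Katch-McArdle: BMR = 370 + 21.6 × 53.8364 = 1532.8655 kcal/day.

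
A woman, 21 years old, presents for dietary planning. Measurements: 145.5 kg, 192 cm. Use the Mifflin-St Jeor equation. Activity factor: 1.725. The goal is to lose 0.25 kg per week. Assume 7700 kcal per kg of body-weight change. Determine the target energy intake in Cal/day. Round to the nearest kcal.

3846 Cal/day

Mifflin-St Jeor (female): BMR = 10(145.5) + 6.25(192) − 5(21) − 161 = 1455 + 1200 − 105 − 161 = 2389 kcal/day.
TEE = 2389 × 1.725 = 4121.025 kcal/day.
Required daily deficit = 0.25 × 7700 ÷ 7 = 275 kcal/day.
Target intake = 4121.025 − 275 = 3846.025 kcal/day.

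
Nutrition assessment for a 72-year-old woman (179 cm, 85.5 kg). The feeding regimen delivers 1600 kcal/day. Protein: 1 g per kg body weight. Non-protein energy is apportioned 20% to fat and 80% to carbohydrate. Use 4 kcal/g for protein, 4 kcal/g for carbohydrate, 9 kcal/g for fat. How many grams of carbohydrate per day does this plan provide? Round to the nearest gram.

Protein = 1 × 85.5 = 85.5 g → 85.5 × 4 = 342 kcal.
Non-protein calories = 1600 − 342 = 1258 kcal.
Fat: 20% × 1258 = 251.6 kcal; carbohydrate: 1006.4 kcal.
Carbohydrate: 1006.4 kcal ÷ 4 kcal/g = 251.6 g.

252 g/day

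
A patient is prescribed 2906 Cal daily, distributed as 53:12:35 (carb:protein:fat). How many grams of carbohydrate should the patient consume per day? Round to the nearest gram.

Carbohydrate energy = 53% × 2906 = 1540.18 kcal.
At 4 kcal/g: 1540.18 ÷ 4 = 385.045 g.

385 g/day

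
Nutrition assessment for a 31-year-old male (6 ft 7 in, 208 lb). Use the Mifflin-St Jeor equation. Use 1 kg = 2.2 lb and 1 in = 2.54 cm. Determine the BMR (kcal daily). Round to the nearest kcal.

Convert to metric: weight = 208 ÷ 2.2 = 94.5455 kg; height = (6×12 + 7) × 2.54 = 79 × 2.54 = 200.66 cm.
Mifflin-St Jeor (male): BMR = 10(94.5455) + 6.25(200.66) − 5(31) + 5 = 945.4545 + 1254.125 − 155 + 5 = 2049.5795 kcal/day.

2050 kcal daily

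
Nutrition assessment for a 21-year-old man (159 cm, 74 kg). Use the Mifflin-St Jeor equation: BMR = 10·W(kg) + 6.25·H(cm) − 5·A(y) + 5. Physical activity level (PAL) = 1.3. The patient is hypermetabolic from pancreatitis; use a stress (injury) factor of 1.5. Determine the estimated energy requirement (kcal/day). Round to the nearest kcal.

3186 kcal/day

Mifflin-St Jeor (male): BMR = 10(74) + 6.25(159) − 5(21) + 5 = 740 + 993.75 − 105 + 5 = 1633.75 kcal/day.
TEE = BMR × activity factor = 1633.75 × 1.3 = 2123.875 kcal/day.
Apply stress factor: 2123.875 × 1.5 = 3185.8125 kcal/day.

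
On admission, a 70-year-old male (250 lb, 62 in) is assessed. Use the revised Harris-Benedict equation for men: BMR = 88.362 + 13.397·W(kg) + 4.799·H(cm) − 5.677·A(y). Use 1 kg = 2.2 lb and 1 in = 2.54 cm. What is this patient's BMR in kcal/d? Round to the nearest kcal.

Convert to metric: weight = 250 ÷ 2.2 = 113.6364 kg; height = 62 × 2.54 = 157.48 cm.
Harris-Benedict: BMR = 88.362 + 13.397(113.6364) + 4.799(157.48) − 5.677(70) = 1969.1049 kcal/day.

1969 kcal/d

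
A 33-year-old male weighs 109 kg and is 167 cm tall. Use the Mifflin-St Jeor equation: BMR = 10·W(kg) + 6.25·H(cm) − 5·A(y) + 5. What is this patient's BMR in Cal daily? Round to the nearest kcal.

Mifflin-St Jeor (male): BMR = 10(109) + 6.25(167) − 5(33) + 5 = 1090 + 1043.75 − 165 + 5 = 1973.75 kcal/day.

1974 Cal daily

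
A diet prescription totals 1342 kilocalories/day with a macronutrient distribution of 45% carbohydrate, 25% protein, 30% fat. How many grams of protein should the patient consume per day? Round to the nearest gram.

Protein energy = 25% × 1342 = 335.5 kcal.
At 4 kcal/g: 335.5 ÷ 4 = 83.875 g.

84 g/day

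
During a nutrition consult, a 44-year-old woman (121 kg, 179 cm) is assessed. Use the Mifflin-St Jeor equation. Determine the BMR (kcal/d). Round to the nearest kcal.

1948 kcal/d

Mifflin-St Jeor (female): BMR = 10(121) + 6.25(179) − 5(44) − 161 = 1210 + 1118.75 − 220 − 161 = 1947.75 kcal/day.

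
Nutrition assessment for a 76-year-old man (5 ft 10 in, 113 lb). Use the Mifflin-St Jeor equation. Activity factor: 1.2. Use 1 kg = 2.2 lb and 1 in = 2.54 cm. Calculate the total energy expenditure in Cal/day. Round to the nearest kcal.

1500 Cal/day

Convert to metric: weight = 113 ÷ 2.2 = 51.3636 kg; height = (5×12 + 10) × 2.54 = 70 × 2.54 = 177.8 cm.
Mifflin-St Jeor (male): BMR = 10(51.3636) + 6.25(177.8) − 5(76) + 5 = 513.6364 + 1111.25 − 380 + 5 = 1249.8864 kcal/day.
TEE = BMR × activity factor = 1249.8864 × 1.2 = 1499.8636 kcal/day.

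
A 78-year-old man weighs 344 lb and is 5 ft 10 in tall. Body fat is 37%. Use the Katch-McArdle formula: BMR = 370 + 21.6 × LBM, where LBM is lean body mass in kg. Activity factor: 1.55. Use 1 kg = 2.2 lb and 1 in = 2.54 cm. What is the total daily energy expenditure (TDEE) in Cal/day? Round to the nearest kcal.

Convert to metric: weight = 344 ÷ 2.2 = 156.3636 kg; height = (5×12 + 10) × 2.54 = 70 × 2.54 = 177.8 cm.
LBM = 156.3636 × (1 − 0.37) = 98.5091 kg. Katch-McArdle: BMR = 370 + 21.6 × 98.5091 = 2497.7964 kcal/day.
TEE = BMR × activity factor = 2497.7964 × 1.55 = 3871.5844 kcal/day.

3872 Cal/day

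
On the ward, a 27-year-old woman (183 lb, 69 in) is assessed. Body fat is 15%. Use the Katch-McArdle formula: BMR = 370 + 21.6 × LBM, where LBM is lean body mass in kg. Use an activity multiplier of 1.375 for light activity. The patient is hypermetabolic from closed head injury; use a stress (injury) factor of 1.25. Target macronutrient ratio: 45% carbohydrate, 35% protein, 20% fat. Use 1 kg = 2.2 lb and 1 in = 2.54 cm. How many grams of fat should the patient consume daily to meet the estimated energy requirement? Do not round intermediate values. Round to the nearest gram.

72 g/day

Convert to metric: weight = 183 ÷ 2.2 = 83.1818 kg; height = 69 × 2.54 = 175.26 cm.
LBM = 83.1818 × (1 − 0.15) = 70.7045 kg. Katch-McArdle: BMR = 370 + 21.6 × 70.7045 = 1897.2182 kcal/day.
TEE = 1897.2182 × 1.375 = 2608.675 kcal/day.
With stress factor 1.25: 2608.675 × 1.25 = 3260.8438 kcal/day.
Fat energy = 20% × 3260.8438 = 652.1688 kcal.
Fat = 652.1688 ÷ 9 kcal/g = 72.4632 g.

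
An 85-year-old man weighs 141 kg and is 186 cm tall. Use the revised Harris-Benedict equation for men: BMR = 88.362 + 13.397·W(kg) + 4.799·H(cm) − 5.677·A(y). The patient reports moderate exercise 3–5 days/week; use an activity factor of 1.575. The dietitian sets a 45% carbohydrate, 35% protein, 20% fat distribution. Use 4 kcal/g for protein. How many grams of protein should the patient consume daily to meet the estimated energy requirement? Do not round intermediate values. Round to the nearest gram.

Harris-Benedict: BMR = 88.362 + 13.397(141) + 4.799(186) − 5.677(85) = 2387.408 kcal/day.
TEE = 2387.408 × 1.575 = 3760.1676 kcal/day.
Protein energy = 35% × 3760.1676 = 1316.0587 kcal.
Protein = 1316.0587 ÷ 4 kcal/g = 329.0147 g.

329 g/day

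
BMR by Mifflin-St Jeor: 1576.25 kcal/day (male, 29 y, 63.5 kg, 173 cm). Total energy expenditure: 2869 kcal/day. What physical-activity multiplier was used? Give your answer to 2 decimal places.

1.82

Activity factor = TEE ÷ BMR = 2869 ÷ 1576.25 = 1.82.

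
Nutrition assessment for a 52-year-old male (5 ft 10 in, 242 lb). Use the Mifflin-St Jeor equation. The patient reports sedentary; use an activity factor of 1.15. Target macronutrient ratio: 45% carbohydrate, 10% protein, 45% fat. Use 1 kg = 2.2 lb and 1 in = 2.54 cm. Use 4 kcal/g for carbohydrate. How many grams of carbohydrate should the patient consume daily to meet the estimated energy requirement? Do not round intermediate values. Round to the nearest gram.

Convert to metric: weight = 242 ÷ 2.2 = 110 kg; height = (5×12 + 10) × 2.54 = 70 × 2.54 = 177.8 cm.
Mifflin-St Jeor (male): BMR = 10(110) + 6.25(177.8) − 5(52) + 5 = 1100 + 1111.25 − 260 + 5 = 1956.25 kcal/day.
TEE = 1956.25 × 1.15 = 2249.6875 kcal/day.
Carbohydrate energy = 45% × 2249.6875 = 1012.3594 kcal.
Carbohydrate = 1012.3594 ÷ 4 kcal/g = 253.0898 g.

253 g/day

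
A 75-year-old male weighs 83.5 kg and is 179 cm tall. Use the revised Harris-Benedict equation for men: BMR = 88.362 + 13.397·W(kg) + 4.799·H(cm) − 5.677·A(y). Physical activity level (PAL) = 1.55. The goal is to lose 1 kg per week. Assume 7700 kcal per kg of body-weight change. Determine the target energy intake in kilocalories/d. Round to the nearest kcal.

1442 kilocalories/d

Harris-Benedict: BMR = 88.362 + 13.397(83.5) + 4.799(179) − 5.677(75) = 1640.2575 kcal/day.
TEE = 1640.2575 × 1.55 = 2542.3991 kcal/day.
Required daily deficit = 1 × 7700 ÷ 7 = 1100 kcal/day.
Target intake = 2542.3991 − 1100 = 1442.3991 kcal/day.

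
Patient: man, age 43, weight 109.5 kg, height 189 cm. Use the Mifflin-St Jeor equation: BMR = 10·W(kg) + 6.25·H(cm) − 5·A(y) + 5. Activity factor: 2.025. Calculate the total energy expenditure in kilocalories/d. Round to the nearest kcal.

Mifflin-St Jeor (male): BMR = 10(109.5) + 6.25(189) − 5(43) + 5 = 1095 + 1181.25 − 215 + 5 = 2066.25 kcal/day.
TEE = BMR × activity factor = 2066.25 × 2.025 = 4184.1563 kcal/day.

4184 kilocalories/d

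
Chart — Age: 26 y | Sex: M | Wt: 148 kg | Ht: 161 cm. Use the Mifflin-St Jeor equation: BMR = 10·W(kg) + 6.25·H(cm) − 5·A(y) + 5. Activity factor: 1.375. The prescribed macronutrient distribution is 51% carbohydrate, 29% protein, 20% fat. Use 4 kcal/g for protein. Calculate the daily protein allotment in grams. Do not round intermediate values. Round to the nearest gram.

235 g/day

Mifflin-St Jeor (male): BMR = 10(148) + 6.25(161) − 5(26) + 5 = 1480 + 1006.25 − 130 + 5 = 2361.25 kcal/day.
TEE = 2361.25 × 1.375 = 3246.7188 kcal/day.
Protein energy = 29% × 3246.7188 = 941.5484 kcal.
Protein = 941.5484 ÷ 4 kcal/g = 235.3871 g.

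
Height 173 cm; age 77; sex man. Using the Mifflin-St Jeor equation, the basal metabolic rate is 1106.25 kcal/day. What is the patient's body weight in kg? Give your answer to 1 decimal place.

1106.25 = 10·W + 6.25(173) − 5(77) + 5
10·W = 1106.25 − 701.25 = 405, so W = 40.5 kg.

40.5 kg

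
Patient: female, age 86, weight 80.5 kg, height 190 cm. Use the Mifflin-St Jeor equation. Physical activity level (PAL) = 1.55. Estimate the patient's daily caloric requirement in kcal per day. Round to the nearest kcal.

2172 kcal per day

Mifflin-St Jeor (female): BMR = 10(80.5) + 6.25(190) − 5(86) − 161 = 805 + 1187.5 − 430 − 161 = 1401.5 kcal/day.
TEE = BMR × activity factor = 1401.5 × 1.55 = 2172.325 kcal/day.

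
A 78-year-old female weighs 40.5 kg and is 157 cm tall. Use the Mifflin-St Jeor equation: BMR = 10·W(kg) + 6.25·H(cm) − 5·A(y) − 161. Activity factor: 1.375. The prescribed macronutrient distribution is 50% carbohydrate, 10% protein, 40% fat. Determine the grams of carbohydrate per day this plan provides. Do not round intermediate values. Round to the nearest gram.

144 g/day

Mifflin-St Jeor (female): BMR = 10(40.5) + 6.25(157) − 5(78) − 161 = 405 + 981.25 − 390 − 161 = 835.25 kcal/day.
TEE = 835.25 × 1.375 = 1148.4688 kcal/day.
Carbohydrate energy = 50% × 1148.4688 = 574.2344 kcal.
Carbohydrate = 574.2344 ÷ 4 kcal/g = 143.5586 g.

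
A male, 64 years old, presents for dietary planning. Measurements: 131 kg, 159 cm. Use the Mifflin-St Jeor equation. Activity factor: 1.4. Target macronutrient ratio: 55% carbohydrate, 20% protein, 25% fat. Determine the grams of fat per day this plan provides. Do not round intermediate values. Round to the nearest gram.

Mifflin-St Jeor (male): BMR = 10(131) + 6.25(159) − 5(64) + 5 = 1310 + 993.75 − 320 + 5 = 1988.75 kcal/day.
TEE = 1988.75 × 1.4 = 2784.25 kcal/day.
Fat energy = 25% × 2784.25 = 696.0625 kcal.
Fat = 696.0625 ÷ 9 kcal/g = 77.3403 g.

77 g/day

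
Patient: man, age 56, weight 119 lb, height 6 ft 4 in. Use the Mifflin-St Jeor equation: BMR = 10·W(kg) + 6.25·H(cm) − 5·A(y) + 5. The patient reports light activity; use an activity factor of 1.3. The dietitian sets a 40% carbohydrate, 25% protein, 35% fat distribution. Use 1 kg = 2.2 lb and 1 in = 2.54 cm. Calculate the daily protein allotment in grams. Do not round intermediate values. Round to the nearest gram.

120 g/day

Convert to metric: weight = 119 ÷ 2.2 = 54.0909 kg; height = (6×12 + 4) × 2.54 = 76 × 2.54 = 193.04 cm.
Mifflin-St Jeor (male): BMR = 10(54.0909) + 6.25(193.04) − 5(56) + 5 = 540.9091 + 1206.5 − 280 + 5 = 1472.4091 kcal/day.
TEE = 1472.4091 × 1.3 = 1914.1318 kcal/day.
Protein energy = 25% × 1914.1318 = 478.533 kcal.
Protein = 478.533 ÷ 4 kcal/g = 119.6332 g.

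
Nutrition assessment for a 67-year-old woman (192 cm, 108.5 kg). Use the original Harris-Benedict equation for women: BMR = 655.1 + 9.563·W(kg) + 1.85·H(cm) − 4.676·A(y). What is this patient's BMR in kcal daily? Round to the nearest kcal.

1735 kcal daily

Harris-Benedict: BMR = 655.1 + 9.563(108.5) + 1.85(192) − 4.676(67) = 1734.5935 kcal/day.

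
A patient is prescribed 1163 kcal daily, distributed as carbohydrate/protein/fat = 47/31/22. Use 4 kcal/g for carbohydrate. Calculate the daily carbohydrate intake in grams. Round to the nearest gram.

137 g/day

Carbohydrate energy = 47% × 1163 = 546.61 kcal.
At 4 kcal/g: 546.61 ÷ 4 = 136.6525 g.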